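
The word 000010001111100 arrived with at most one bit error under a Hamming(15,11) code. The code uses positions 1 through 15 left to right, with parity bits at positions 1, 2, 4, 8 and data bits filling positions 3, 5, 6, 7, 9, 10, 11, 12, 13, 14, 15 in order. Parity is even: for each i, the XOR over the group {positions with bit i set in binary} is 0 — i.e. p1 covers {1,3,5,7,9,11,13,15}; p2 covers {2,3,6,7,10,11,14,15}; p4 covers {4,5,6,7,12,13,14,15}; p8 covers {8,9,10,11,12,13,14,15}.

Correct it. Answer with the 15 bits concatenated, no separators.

000010001110100

s1 (pos 1,3,5,7,9,11,13,15): 0⊕0⊕1⊕0⊕1⊕1⊕1⊕0 = 0
s2 (pos 2,3,6,7,10,11,14,15): 0⊕0⊕0⊕0⊕1⊕1⊕0⊕0 = 0
s4 (pos 4,5,6,7,12,13,14,15): 0⊕1⊕0⊕0⊕1⊕1⊕0⊕0 = 1
s8 (pos 8,9,10,11,12,13,14,15): 0⊕1⊕1⊕1⊕1⊕1⊕0⊕0 = 1
Syndrome s8…s1 = 1100 → error at position 12.
Flip position 12: 000010001111100 → 000010001110100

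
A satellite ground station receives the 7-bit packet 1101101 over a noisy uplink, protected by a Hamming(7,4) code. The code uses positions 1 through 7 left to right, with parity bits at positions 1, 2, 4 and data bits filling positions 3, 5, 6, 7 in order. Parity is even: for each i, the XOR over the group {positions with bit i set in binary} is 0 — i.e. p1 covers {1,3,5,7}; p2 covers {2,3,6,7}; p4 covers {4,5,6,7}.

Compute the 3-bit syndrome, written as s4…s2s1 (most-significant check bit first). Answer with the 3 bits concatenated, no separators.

s1 (pos 1,3,5,7): 1⊕0⊕1⊕1 = 1
s2 (pos 2,3,6,7): 1⊕0⊕0⊕1 = 0
s4 (pos 4,5,6,7): 1⊕1⊕0⊕1 = 1
Syndrome s4…s1 = 101 → error at position 5.

101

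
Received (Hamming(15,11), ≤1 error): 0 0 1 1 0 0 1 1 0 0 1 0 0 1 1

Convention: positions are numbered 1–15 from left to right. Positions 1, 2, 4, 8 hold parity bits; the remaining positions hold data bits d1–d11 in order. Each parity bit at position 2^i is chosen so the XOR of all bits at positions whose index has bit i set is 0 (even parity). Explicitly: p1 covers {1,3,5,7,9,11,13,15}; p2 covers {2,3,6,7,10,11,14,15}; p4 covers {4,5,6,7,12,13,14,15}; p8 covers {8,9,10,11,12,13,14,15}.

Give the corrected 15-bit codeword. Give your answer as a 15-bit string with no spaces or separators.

s1 (pos 1,3,5,7,9,11,13,15): 0⊕1⊕0⊕1⊕0⊕1⊕0⊕1 = 0
s2 (pos 2,3,6,7,10,11,14,15): 0⊕1⊕0⊕1⊕0⊕1⊕1⊕1 = 1
s4 (pos 4,5,6,7,12,13,14,15): 1⊕0⊕0⊕1⊕0⊕0⊕1⊕1 = 0
s8 (pos 8,9,10,11,12,13,14,15): 1⊕0⊕0⊕1⊕0⊕0⊕1⊕1 = 0
Syndrome s8…s1 = 0010 → error at position 2.
Flip position 2: 001100110010011 → 011100110010011

011100110010011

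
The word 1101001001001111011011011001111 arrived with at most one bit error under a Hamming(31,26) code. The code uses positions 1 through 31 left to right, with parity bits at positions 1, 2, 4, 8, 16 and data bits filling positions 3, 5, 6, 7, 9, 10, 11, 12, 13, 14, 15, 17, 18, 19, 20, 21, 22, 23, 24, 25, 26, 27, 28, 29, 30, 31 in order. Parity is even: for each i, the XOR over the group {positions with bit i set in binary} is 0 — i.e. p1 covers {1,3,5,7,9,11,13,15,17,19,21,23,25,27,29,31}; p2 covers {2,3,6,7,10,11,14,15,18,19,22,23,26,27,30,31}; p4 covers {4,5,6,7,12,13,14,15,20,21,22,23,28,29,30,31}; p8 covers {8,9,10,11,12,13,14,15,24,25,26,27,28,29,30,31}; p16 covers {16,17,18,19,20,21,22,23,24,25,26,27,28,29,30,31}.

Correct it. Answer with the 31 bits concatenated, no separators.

s1 (pos 1,3,5,7,9,11,13,15,17,19,21,23,25,27,29,31): 1⊕0⊕0⊕1⊕0⊕0⊕1⊕1⊕0⊕1⊕1⊕0⊕1⊕0⊕1⊕1 = 1
s2 (pos 2,3,6,7,10,11,14,15,18,19,22,23,26,27,30,31): 1⊕0⊕0⊕1⊕1⊕0⊕1⊕1⊕1⊕1⊕1⊕0⊕0⊕0⊕1⊕1 = 0
s4 (pos 4,5,6,7,12,13,14,15,20,21,22,23,28,29,30,31): 1⊕0⊕0⊕1⊕0⊕1⊕1⊕1⊕0⊕1⊕1⊕0⊕1⊕1⊕1⊕1 = 1
s8 (pos 8,9,10,11,12,13,14,15,24,25,26,27,28,29,30,31): 0⊕0⊕1⊕0⊕0⊕1⊕1⊕1⊕1⊕1⊕0⊕0⊕1⊕1⊕1⊕1 = 0
s16 (pos 16,17,18,19,20,21,22,23,24,25,26,27,28,29,30,31): 1⊕0⊕1⊕1⊕0⊕1⊕1⊕0⊕1⊕1⊕0⊕0⊕1⊕1⊕1⊕1 = 1
Syndrome s16…s1 = 10101 → error at position 21.
Flip position 21: 1101001001001111011011011001111 → 1101001001001111011001011001111

1101001001001111011001011001111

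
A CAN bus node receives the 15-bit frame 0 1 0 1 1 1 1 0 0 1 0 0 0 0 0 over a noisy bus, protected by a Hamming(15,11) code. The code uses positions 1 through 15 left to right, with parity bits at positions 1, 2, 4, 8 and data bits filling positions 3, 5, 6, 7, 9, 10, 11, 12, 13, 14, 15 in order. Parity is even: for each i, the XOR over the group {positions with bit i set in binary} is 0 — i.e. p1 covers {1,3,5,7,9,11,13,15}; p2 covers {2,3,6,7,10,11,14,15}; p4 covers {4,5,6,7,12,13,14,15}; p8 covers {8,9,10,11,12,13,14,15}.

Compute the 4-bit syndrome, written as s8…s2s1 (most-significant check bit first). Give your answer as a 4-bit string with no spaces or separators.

1000

s1 (pos 1,3,5,7,9,11,13,15): 0⊕0⊕1⊕1⊕0⊕0⊕0⊕0 = 0
s2 (pos 2,3,6,7,10,11,14,15): 1⊕0⊕1⊕1⊕1⊕0⊕0⊕0 = 0
s4 (pos 4,5,6,7,12,13,14,15): 1⊕1⊕1⊕1⊕0⊕0⊕0⊕0 = 0
s8 (pos 8,9,10,11,12,13,14,15): 0⊕0⊕1⊕0⊕0⊕0⊕0⊕0 = 1
Syndrome s8…s1 = 1000 → error at position 8.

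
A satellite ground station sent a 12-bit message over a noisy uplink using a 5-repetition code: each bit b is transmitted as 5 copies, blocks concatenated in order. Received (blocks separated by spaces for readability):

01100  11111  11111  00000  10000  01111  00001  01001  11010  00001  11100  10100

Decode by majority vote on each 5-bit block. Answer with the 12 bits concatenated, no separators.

Block 1 (01100): 2 ones → 0
Block 2 (11111): 5 ones → 1
Block 3 (11111): 5 ones → 1
Block 4 (00000): 0 ones → 0
Block 5 (10000): 1 one → 0
Block 6 (01111): 4 ones → 1
Block 7 (00001): 1 one → 0
Block 8 (01001): 2 ones → 0
Block 9 (11010): 3 ones → 1
Block 10 (00001): 1 one → 0
Block 11 (11100): 3 ones → 1
Block 12 (10100): 2 ones → 0

011001001010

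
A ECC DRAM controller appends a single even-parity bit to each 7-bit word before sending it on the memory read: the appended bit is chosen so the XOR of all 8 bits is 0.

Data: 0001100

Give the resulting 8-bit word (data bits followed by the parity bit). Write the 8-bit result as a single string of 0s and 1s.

00011000

XOR of the 7 data bits: 0⊕0⊕0⊕1⊕1⊕0⊕0 = 0
Parity bit = 0 (so all 8 bits XOR to 0).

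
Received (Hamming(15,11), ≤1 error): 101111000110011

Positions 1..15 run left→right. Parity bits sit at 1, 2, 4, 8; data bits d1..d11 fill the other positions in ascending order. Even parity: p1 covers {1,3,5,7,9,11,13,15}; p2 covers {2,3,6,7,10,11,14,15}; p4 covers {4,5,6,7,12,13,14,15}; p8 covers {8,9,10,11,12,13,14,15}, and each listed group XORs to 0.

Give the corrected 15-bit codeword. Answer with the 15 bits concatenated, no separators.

s1 (pos 1,3,5,7,9,11,13,15): 1⊕1⊕1⊕0⊕0⊕1⊕0⊕1 = 1
s2 (pos 2,3,6,7,10,11,14,15): 0⊕1⊕1⊕0⊕1⊕1⊕1⊕1 = 0
s4 (pos 4,5,6,7,12,13,14,15): 1⊕1⊕1⊕0⊕0⊕0⊕1⊕1 = 1
s8 (pos 8,9,10,11,12,13,14,15): 0⊕0⊕1⊕1⊕0⊕0⊕1⊕1 = 0
Syndrome s8…s1 = 0101 → error at position 5.
Flip position 5: 101111000110011 → 101101000110011

101101000110011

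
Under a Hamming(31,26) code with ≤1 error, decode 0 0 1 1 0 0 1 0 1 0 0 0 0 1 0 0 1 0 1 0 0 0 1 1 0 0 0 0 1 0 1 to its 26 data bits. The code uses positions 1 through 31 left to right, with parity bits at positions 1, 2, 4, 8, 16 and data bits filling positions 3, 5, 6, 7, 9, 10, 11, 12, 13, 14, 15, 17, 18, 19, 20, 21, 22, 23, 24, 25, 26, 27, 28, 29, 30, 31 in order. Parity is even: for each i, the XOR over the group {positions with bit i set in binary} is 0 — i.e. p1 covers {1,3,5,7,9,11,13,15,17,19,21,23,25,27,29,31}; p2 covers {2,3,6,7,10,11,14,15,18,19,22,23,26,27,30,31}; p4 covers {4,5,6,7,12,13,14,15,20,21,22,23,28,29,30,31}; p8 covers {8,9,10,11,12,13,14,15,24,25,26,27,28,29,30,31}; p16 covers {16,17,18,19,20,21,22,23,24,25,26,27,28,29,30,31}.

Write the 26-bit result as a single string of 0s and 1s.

s1 (pos 1,3,5,7,9,11,13,15,17,19,21,23,25,27,29,31): 0⊕1⊕0⊕1⊕1⊕0⊕0⊕0⊕1⊕1⊕0⊕1⊕0⊕0⊕1⊕1 = 0
s2 (pos 2,3,6,7,10,11,14,15,18,19,22,23,26,27,30,31): 0⊕1⊕0⊕1⊕0⊕0⊕1⊕0⊕0⊕1⊕0⊕1⊕0⊕0⊕0⊕1 = 0
s4 (pos 4,5,6,7,12,13,14,15,20,21,22,23,28,29,30,31): 1⊕0⊕0⊕1⊕0⊕0⊕1⊕0⊕0⊕0⊕0⊕1⊕0⊕1⊕0⊕1 = 0
s8 (pos 8,9,10,11,12,13,14,15,24,25,26,27,28,29,30,31): 0⊕1⊕0⊕0⊕0⊕0⊕1⊕0⊕1⊕0⊕0⊕0⊕0⊕1⊕0⊕1 = 1
s16 (pos 16,17,18,19,20,21,22,23,24,25,26,27,28,29,30,31): 0⊕1⊕0⊕1⊕0⊕0⊕0⊕1⊕1⊕0⊕0⊕0⊕0⊕1⊕0⊕1 = 0
Syndrome s16…s1 = 01000 → error at position 8.
Flip position 8: 0011001010000100101000110000101 → 0011001110000100101000110000101
Read data bits from positions 3,5,6,7,9,10,11,12,13,14,15,17,18,19,20,21,22,23,24,25,26,27,28,29,30,31: 10011000010101000110000101

10011000010101000110000101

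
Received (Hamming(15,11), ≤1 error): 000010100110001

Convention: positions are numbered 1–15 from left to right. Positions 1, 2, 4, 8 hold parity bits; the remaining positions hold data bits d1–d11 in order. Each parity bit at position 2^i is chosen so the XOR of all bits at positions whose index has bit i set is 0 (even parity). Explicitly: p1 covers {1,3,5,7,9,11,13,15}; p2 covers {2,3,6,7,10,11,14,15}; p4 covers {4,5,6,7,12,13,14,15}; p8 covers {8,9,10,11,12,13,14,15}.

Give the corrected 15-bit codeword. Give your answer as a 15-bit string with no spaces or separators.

s1 (pos 1,3,5,7,9,11,13,15): 0⊕0⊕1⊕1⊕0⊕1⊕0⊕1 = 0
s2 (pos 2,3,6,7,10,11,14,15): 0⊕0⊕0⊕1⊕1⊕1⊕0⊕1 = 0
s4 (pos 4,5,6,7,12,13,14,15): 0⊕1⊕0⊕1⊕0⊕0⊕0⊕1 = 1
s8 (pos 8,9,10,11,12,13,14,15): 0⊕0⊕1⊕1⊕0⊕0⊕0⊕1 = 1
Syndrome s8…s1 = 1100 → error at position 12.
Flip position 12: 000010100110001 → 000010100111001

000010100111001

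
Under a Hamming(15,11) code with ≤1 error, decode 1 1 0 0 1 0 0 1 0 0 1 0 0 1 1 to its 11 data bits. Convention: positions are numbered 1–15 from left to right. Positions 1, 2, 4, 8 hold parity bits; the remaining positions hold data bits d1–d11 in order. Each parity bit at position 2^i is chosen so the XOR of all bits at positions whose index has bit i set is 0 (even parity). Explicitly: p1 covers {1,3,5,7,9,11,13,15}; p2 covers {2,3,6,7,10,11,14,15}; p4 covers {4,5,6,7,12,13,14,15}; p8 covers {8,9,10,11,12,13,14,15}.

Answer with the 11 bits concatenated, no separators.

s1 (pos 1,3,5,7,9,11,13,15): 1⊕0⊕1⊕0⊕0⊕1⊕0⊕1 = 0
s2 (pos 2,3,6,7,10,11,14,15): 1⊕0⊕0⊕0⊕0⊕1⊕1⊕1 = 0
s4 (pos 4,5,6,7,12,13,14,15): 0⊕1⊕0⊕0⊕0⊕0⊕1⊕1 = 1
s8 (pos 8,9,10,11,12,13,14,15): 1⊕0⊕0⊕1⊕0⊕0⊕1⊕1 = 0
Syndrome s8…s1 = 0100 → error at position 4.
Flip position 4: 110010010010011 → 110110010010011
Read data bits from positions 3,5,6,7,9,10,11,12,13,14,15: 01000010011

01000010011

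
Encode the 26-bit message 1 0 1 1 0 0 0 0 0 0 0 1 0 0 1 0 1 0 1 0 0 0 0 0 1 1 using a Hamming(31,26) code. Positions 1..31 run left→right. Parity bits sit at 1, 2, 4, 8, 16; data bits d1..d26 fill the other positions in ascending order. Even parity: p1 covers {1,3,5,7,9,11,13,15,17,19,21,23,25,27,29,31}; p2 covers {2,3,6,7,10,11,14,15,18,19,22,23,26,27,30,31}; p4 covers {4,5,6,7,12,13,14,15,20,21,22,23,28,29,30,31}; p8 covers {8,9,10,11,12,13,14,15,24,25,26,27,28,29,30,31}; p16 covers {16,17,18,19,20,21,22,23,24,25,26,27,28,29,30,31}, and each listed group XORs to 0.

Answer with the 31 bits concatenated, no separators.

0010011100000000100101010000011

Place data at non-parity positions: p1 p2 1 p4 0 1 1 p8 0 0 0 0 0 0 0 p16 1 0 0 1 0 1 0 1 0 0 0 0 0 1 1
p1 (pos 1,3,5,7,9,11,13,15,17,19,21,23,25,27,29,31): XOR of data positions = 1⊕0⊕1⊕0⊕0⊕0⊕0⊕1⊕0⊕0⊕0⊕0⊕0⊕0⊕1 = 0
p2 (pos 2,3,6,7,10,11,14,15,18,19,22,23,26,27,30,31): XOR of data positions = 1⊕1⊕1⊕0⊕0⊕0⊕0⊕0⊕0⊕1⊕0⊕0⊕0⊕1⊕1 = 0
p4 (pos 4,5,6,7,12,13,14,15,20,21,22,23,28,29,30,31): XOR of data positions = 0⊕1⊕1⊕0⊕0⊕0⊕0⊕1⊕0⊕1⊕0⊕0⊕0⊕1⊕1 = 0
p8 (pos 8,9,10,11,12,13,14,15,24,25,26,27,28,29,30,31): XOR of data positions = 0⊕0⊕0⊕0⊕0⊕0⊕0⊕1⊕0⊕0⊕0⊕0⊕0⊕1⊕1 = 1
p16 (pos 16,17,18,19,20,21,22,23,24,25,26,27,28,29,30,31): XOR of data positions = 1⊕0⊕0⊕1⊕0⊕1⊕0⊕1⊕0⊕0⊕0⊕0⊕0⊕1⊕1 = 0
Codeword: 0010011100000000100101010000011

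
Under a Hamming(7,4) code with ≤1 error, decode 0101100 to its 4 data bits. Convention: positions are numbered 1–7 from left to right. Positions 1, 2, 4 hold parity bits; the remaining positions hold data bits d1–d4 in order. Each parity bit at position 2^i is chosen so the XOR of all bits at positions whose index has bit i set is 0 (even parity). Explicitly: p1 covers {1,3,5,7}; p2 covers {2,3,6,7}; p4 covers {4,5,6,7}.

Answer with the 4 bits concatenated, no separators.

1100

s1 (pos 1,3,5,7): 0⊕0⊕1⊕0 = 1
s2 (pos 2,3,6,7): 1⊕0⊕0⊕0 = 1
s4 (pos 4,5,6,7): 1⊕1⊕0⊕0 = 0
Syndrome s4…s1 = 011 → error at position 3.
Flip position 3: 0101100 → 0111100
Read data bits from positions 3,5,6,7: 1100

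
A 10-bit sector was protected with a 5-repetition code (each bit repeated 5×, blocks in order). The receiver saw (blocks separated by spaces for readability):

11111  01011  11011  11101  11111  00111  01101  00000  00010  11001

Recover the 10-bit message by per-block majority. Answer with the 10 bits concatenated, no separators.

1111111001

Block 1 (11111): 5 ones → 1
Block 2 (01011): 3 ones → 1
Block 3 (11011): 4 ones → 1
Block 4 (11101): 4 ones → 1
Block 5 (11111): 5 ones → 1
Block 6 (00111): 3 ones → 1
Block 7 (01101): 3 ones → 1
Block 8 (00000): 0 ones → 0
Block 9 (00010): 1 one → 0
Block 10 (11001): 3 ones → 1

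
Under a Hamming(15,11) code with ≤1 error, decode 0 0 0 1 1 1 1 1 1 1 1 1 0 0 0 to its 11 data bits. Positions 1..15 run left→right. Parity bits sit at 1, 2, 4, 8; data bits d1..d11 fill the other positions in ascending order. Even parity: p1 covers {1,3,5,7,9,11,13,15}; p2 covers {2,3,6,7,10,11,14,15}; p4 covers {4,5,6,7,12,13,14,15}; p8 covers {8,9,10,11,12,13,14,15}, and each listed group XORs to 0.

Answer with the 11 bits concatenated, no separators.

s1 (pos 1,3,5,7,9,11,13,15): 0⊕0⊕1⊕1⊕1⊕1⊕0⊕0 = 0
s2 (pos 2,3,6,7,10,11,14,15): 0⊕0⊕1⊕1⊕1⊕1⊕0⊕0 = 0
s4 (pos 4,5,6,7,12,13,14,15): 1⊕1⊕1⊕1⊕1⊕0⊕0⊕0 = 1
s8 (pos 8,9,10,11,12,13,14,15): 1⊕1⊕1⊕1⊕1⊕0⊕0⊕0 = 1
Syndrome s8…s1 = 1100 → error at position 12.
Flip position 12: 000111111111000 → 000111111110000
Read data bits from positions 3,5,6,7,9,10,11,12,13,14,15: 01111110000

01111110000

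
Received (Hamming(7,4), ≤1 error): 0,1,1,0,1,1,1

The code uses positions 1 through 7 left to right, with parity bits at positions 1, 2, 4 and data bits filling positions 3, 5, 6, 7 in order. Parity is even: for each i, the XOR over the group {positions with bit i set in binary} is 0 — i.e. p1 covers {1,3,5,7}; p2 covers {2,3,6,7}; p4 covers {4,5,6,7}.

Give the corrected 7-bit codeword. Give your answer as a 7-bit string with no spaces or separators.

0110011

s1 (pos 1,3,5,7): 0⊕1⊕1⊕1 = 1
s2 (pos 2,3,6,7): 1⊕1⊕1⊕1 = 0
s4 (pos 4,5,6,7): 0⊕1⊕1⊕1 = 1
Syndrome s4…s1 = 101 → error at position 5.
Flip position 5: 0110111 → 0110011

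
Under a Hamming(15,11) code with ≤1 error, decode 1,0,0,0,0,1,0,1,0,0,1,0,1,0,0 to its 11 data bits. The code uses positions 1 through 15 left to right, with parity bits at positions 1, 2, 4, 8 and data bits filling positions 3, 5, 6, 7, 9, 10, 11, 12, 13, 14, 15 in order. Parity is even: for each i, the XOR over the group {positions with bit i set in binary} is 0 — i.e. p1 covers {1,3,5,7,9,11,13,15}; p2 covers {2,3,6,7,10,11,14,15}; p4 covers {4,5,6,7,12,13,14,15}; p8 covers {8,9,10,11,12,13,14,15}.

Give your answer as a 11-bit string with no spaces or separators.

00101010100

s1 (pos 1,3,5,7,9,11,13,15): 1⊕0⊕0⊕0⊕0⊕1⊕1⊕0 = 1
s2 (pos 2,3,6,7,10,11,14,15): 0⊕0⊕1⊕0⊕0⊕1⊕0⊕0 = 0
s4 (pos 4,5,6,7,12,13,14,15): 0⊕0⊕1⊕0⊕0⊕1⊕0⊕0 = 0
s8 (pos 8,9,10,11,12,13,14,15): 1⊕0⊕0⊕1⊕0⊕1⊕0⊕0 = 1
Syndrome s8…s1 = 1001 → error at position 9.
Flip position 9: 100001010010100 → 100001011010100
Read data bits from positions 3,5,6,7,9,10,11,12,13,14,15: 00101010100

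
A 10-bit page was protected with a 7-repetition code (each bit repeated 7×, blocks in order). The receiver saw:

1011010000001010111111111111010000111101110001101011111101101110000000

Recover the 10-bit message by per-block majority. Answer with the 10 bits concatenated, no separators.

1011010110

Block 1 (1011010): 4 ones → 1
Block 2 (0000010): 1 one → 0
Block 3 (1011111): 6 ones → 1
Block 4 (1111111): 7 ones → 1
Block 5 (0100001): 2 ones → 0
Block 6 (1110111): 6 ones → 1
Block 7 (0001101): 3 ones → 0
Block 8 (0111111): 6 ones → 1
Block 9 (0110111): 5 ones → 1
Block 10 (0000000): 0 ones → 0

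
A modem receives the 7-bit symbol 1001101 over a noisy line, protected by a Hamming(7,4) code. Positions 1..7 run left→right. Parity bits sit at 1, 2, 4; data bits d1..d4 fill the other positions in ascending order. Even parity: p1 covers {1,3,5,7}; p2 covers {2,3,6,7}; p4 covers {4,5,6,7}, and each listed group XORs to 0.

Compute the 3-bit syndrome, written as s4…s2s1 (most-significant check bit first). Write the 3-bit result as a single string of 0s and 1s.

s1 (pos 1,3,5,7): 1⊕0⊕1⊕1 = 1
s2 (pos 2,3,6,7): 0⊕0⊕0⊕1 = 1
s4 (pos 4,5,6,7): 1⊕1⊕0⊕1 = 1
Syndrome s4…s1 = 111 → error at position 7.

111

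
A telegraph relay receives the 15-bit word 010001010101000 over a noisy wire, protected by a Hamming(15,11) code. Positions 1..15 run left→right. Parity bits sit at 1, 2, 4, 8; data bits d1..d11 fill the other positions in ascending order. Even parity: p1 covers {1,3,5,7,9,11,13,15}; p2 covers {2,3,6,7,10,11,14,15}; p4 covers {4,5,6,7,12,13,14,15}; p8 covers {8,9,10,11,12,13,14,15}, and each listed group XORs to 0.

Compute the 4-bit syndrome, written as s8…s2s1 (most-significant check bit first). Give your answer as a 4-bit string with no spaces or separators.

s1 (pos 1,3,5,7,9,11,13,15): 0⊕0⊕0⊕0⊕0⊕0⊕0⊕0 = 0
s2 (pos 2,3,6,7,10,11,14,15): 1⊕0⊕1⊕0⊕1⊕0⊕0⊕0 = 1
s4 (pos 4,5,6,7,12,13,14,15): 0⊕0⊕1⊕0⊕1⊕0⊕0⊕0 = 0
s8 (pos 8,9,10,11,12,13,14,15): 1⊕0⊕1⊕0⊕1⊕0⊕0⊕0 = 1
Syndrome s8…s1 = 1010 → error at position 10.

1010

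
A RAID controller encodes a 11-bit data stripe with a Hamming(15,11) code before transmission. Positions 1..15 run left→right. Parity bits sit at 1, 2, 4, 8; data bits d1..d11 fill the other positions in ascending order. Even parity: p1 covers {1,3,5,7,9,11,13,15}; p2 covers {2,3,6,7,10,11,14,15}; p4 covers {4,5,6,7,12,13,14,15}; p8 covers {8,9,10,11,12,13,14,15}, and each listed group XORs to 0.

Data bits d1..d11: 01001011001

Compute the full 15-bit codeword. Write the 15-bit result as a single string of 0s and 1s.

000110001011001

Place data at non-parity positions: p1 p2 0 p4 1 0 0 p8 1 0 1 1 0 0 1
p1 (pos 1,3,5,7,9,11,13,15): XOR of data positions = 0⊕1⊕0⊕1⊕1⊕0⊕1 = 0
p2 (pos 2,3,6,7,10,11,14,15): XOR of data positions = 0⊕0⊕0⊕0⊕1⊕0⊕1 = 0
p4 (pos 4,5,6,7,12,13,14,15): XOR of data positions = 1⊕0⊕0⊕1⊕0⊕0⊕1 = 1
p8 (pos 8,9,10,11,12,13,14,15): XOR of data positions = 1⊕0⊕1⊕1⊕0⊕0⊕1 = 0
Codeword: 000110001011001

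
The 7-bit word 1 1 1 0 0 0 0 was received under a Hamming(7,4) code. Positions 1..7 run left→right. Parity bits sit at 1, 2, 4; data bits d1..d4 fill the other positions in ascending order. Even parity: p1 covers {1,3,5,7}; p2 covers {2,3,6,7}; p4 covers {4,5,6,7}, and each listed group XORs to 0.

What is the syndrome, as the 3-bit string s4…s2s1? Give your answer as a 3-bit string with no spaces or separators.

s1 (pos 1,3,5,7): 1⊕1⊕0⊕0 = 0
s2 (pos 2,3,6,7): 1⊕1⊕0⊕0 = 0
s4 (pos 4,5,6,7): 0⊕0⊕0⊕0 = 0
Syndrome s4…s1 = 000 → no error.

000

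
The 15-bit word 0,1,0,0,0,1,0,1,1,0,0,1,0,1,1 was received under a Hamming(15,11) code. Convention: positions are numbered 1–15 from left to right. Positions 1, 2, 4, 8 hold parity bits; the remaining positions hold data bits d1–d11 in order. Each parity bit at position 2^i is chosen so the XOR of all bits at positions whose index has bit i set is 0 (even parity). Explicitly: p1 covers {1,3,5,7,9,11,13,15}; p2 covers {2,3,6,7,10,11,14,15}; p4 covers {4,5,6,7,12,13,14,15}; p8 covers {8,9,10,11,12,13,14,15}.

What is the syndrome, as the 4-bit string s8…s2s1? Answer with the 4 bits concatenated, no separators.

s1 (pos 1,3,5,7,9,11,13,15): 0⊕0⊕0⊕0⊕1⊕0⊕0⊕1 = 0
s2 (pos 2,3,6,7,10,11,14,15): 1⊕0⊕1⊕0⊕0⊕0⊕1⊕1 = 0
s4 (pos 4,5,6,7,12,13,14,15): 0⊕0⊕1⊕0⊕1⊕0⊕1⊕1 = 0
s8 (pos 8,9,10,11,12,13,14,15): 1⊕1⊕0⊕0⊕1⊕0⊕1⊕1 = 1
Syndrome s8…s1 = 1000 → error at position 8.

1000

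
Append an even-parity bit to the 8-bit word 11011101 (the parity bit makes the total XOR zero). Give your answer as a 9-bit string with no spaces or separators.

XOR of the 8 data bits: 1⊕1⊕0⊕1⊕1⊕1⊕0⊕1 = 0
Parity bit = 0 (so all 9 bits XOR to 0).

110111010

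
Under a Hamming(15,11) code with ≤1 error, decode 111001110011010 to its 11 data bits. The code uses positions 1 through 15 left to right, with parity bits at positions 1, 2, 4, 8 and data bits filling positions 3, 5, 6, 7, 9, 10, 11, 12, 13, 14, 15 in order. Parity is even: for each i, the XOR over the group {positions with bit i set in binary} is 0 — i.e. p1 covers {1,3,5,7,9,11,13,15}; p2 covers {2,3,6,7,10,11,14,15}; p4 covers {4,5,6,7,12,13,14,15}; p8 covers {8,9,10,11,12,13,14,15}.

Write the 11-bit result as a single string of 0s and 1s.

s1 (pos 1,3,5,7,9,11,13,15): 1⊕1⊕0⊕1⊕0⊕1⊕0⊕0 = 0
s2 (pos 2,3,6,7,10,11,14,15): 1⊕1⊕1⊕1⊕0⊕1⊕1⊕0 = 0
s4 (pos 4,5,6,7,12,13,14,15): 0⊕0⊕1⊕1⊕1⊕0⊕1⊕0 = 0
s8 (pos 8,9,10,11,12,13,14,15): 1⊕0⊕0⊕1⊕1⊕0⊕1⊕0 = 0
Syndrome s8…s1 = 0000 → no error.
Read data bits from positions 3,5,6,7,9,10,11,12,13,14,15: 10110011010

10110011010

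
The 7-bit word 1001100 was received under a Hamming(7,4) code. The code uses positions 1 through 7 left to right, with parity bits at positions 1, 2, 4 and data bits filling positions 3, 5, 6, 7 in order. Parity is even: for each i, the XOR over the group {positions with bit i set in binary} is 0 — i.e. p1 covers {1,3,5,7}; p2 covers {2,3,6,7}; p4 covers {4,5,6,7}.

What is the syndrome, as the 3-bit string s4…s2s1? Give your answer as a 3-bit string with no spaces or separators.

s1 (pos 1,3,5,7): 1⊕0⊕1⊕0 = 0
s2 (pos 2,3,6,7): 0⊕0⊕0⊕0 = 0
s4 (pos 4,5,6,7): 1⊕1⊕0⊕0 = 0
Syndrome s4…s1 = 000 → no error.

000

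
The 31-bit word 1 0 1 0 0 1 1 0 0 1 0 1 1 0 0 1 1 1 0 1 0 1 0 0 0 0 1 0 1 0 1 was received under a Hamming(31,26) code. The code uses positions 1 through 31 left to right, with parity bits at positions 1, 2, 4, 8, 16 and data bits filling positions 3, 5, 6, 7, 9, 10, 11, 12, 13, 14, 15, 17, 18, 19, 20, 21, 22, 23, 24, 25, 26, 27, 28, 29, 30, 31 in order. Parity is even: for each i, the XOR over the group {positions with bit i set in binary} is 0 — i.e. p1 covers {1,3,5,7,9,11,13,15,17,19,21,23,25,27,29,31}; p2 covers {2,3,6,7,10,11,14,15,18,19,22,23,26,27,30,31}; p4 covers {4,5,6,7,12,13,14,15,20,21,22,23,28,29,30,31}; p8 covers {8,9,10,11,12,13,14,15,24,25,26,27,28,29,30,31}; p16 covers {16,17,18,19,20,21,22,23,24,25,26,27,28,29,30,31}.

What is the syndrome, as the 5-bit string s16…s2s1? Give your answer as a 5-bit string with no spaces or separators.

s1 (pos 1,3,5,7,9,11,13,15,17,19,21,23,25,27,29,31): 1⊕1⊕0⊕1⊕0⊕0⊕1⊕0⊕1⊕0⊕0⊕0⊕0⊕1⊕1⊕1 = 0
s2 (pos 2,3,6,7,10,11,14,15,18,19,22,23,26,27,30,31): 0⊕1⊕1⊕1⊕1⊕0⊕0⊕0⊕1⊕0⊕1⊕0⊕0⊕1⊕0⊕1 = 0
s4 (pos 4,5,6,7,12,13,14,15,20,21,22,23,28,29,30,31): 0⊕0⊕1⊕1⊕1⊕1⊕0⊕0⊕1⊕0⊕1⊕0⊕0⊕1⊕0⊕1 = 0
s8 (pos 8,9,10,11,12,13,14,15,24,25,26,27,28,29,30,31): 0⊕0⊕1⊕0⊕1⊕1⊕0⊕0⊕0⊕0⊕0⊕1⊕0⊕1⊕0⊕1 = 0
s16 (pos 16,17,18,19,20,21,22,23,24,25,26,27,28,29,30,31): 1⊕1⊕1⊕0⊕1⊕0⊕1⊕0⊕0⊕0⊕0⊕1⊕0⊕1⊕0⊕1 = 0
Syndrome s16…s1 = 00000 → no error.

00000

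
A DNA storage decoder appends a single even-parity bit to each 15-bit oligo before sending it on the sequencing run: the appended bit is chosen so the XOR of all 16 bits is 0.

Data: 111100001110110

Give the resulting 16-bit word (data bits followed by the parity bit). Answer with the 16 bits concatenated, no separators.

1111000011101101

XOR of the 15 data bits: 1⊕1⊕1⊕1⊕0⊕0⊕0⊕0⊕1⊕1⊕1⊕0⊕1⊕1⊕0 = 1
Parity bit = 1 (so all 16 bits XOR to 0).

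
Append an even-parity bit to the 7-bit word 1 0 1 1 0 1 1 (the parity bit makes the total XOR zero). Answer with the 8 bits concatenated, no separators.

10110111

XOR of the 7 data bits: 1⊕0⊕1⊕1⊕0⊕1⊕1 = 1
Parity bit = 1 (so all 8 bits XOR to 0).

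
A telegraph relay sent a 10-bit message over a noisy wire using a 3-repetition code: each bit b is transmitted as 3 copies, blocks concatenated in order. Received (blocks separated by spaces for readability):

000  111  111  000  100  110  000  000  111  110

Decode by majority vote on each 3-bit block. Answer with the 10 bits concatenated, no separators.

Block 1 (000): 0 ones → 0
Block 2 (111): 3 ones → 1
Block 3 (111): 3 ones → 1
Block 4 (000): 0 ones → 0
Block 5 (100): 1 one → 0
Block 6 (110): 2 ones → 1
Block 7 (000): 0 ones → 0
Block 8 (000): 0 ones → 0
Block 9 (111): 3 ones → 1
Block 10 (110): 2 ones → 1

0110010011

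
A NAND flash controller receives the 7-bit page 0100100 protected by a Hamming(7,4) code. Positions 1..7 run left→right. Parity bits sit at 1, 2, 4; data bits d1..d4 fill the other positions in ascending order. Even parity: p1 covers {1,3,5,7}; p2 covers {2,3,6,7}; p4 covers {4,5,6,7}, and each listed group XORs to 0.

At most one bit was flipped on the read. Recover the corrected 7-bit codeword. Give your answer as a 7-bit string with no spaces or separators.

0100101

s1 (pos 1,3,5,7): 0⊕0⊕1⊕0 = 1
s2 (pos 2,3,6,7): 1⊕0⊕0⊕0 = 1
s4 (pos 4,5,6,7): 0⊕1⊕0⊕0 = 1
Syndrome s4…s1 = 111 → error at position 7.
Flip position 7: 0100100 → 0100101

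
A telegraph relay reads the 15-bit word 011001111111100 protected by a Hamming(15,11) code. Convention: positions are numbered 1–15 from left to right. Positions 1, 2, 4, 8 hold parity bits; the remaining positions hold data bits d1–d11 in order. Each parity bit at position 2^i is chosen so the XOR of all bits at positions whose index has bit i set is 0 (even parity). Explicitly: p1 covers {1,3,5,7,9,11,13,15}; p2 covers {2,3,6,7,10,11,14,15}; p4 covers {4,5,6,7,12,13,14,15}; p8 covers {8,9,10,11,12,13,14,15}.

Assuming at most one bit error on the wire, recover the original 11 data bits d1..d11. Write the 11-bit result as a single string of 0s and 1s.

s1 (pos 1,3,5,7,9,11,13,15): 0⊕1⊕0⊕1⊕1⊕1⊕1⊕0 = 1
s2 (pos 2,3,6,7,10,11,14,15): 1⊕1⊕1⊕1⊕1⊕1⊕0⊕0 = 0
s4 (pos 4,5,6,7,12,13,14,15): 0⊕0⊕1⊕1⊕1⊕1⊕0⊕0 = 0
s8 (pos 8,9,10,11,12,13,14,15): 1⊕1⊕1⊕1⊕1⊕1⊕0⊕0 = 0
Syndrome s8…s1 = 0001 → error at position 1.
Flip position 1: 011001111111100 → 111001111111100
Read data bits from positions 3,5,6,7,9,10,11,12,13,14,15: 10111111100

10111111100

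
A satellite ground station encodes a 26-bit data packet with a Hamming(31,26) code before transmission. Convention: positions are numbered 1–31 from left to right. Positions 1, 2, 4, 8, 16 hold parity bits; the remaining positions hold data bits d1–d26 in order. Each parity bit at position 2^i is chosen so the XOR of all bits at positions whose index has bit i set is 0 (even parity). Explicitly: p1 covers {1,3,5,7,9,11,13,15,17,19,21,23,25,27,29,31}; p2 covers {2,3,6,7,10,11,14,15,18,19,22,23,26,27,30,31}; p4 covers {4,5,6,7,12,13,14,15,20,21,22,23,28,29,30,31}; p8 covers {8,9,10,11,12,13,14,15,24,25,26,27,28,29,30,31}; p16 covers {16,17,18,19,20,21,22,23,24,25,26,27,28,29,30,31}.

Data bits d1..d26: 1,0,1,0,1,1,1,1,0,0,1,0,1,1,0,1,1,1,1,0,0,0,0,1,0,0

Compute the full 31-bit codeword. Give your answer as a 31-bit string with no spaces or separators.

0111010111110011011011110000100

Place data at non-parity positions: p1 p2 1 p4 0 1 0 p8 1 1 1 1 0 0 1 p16 0 1 1 0 1 1 1 1 0 0 0 0 1 0 0
p1 (pos 1,3,5,7,9,11,13,15,17,19,21,23,25,27,29,31): XOR of data positions = 1⊕0⊕0⊕1⊕1⊕0⊕1⊕0⊕1⊕1⊕1⊕0⊕0⊕1⊕0 = 0
p2 (pos 2,3,6,7,10,11,14,15,18,19,22,23,26,27,30,31): XOR of data positions = 1⊕1⊕0⊕1⊕1⊕0⊕1⊕1⊕1⊕1⊕1⊕0⊕0⊕0⊕0 = 1
p4 (pos 4,5,6,7,12,13,14,15,20,21,22,23,28,29,30,31): XOR of data positions = 0⊕1⊕0⊕1⊕0⊕0⊕1⊕0⊕1⊕1⊕1⊕0⊕1⊕0⊕0 = 1
p8 (pos 8,9,10,11,12,13,14,15,24,25,26,27,28,29,30,31): XOR of data positions = 1⊕1⊕1⊕1⊕0⊕0⊕1⊕1⊕0⊕0⊕0⊕0⊕1⊕0⊕0 = 1
p16 (pos 16,17,18,19,20,21,22,23,24,25,26,27,28,29,30,31): XOR of data positions = 0⊕1⊕1⊕0⊕1⊕1⊕1⊕1⊕0⊕0⊕0⊕0⊕1⊕0⊕0 = 1
Codeword: 0111010111110011011011110000100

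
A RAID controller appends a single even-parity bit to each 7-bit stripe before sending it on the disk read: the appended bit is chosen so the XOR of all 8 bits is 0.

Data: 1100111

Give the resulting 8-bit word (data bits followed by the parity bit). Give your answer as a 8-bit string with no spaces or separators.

XOR of the 7 data bits: 1⊕1⊕0⊕0⊕1⊕1⊕1 = 1
Parity bit = 1 (so all 8 bits XOR to 0).

11001111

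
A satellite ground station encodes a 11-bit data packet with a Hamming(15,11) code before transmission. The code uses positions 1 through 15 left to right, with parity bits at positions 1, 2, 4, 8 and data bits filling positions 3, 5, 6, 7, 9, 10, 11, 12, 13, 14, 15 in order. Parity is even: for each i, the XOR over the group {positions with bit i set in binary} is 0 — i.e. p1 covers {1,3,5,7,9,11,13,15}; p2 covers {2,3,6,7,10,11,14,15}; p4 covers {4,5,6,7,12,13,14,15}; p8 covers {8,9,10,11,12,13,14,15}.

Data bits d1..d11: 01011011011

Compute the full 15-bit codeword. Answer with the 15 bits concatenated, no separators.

Place data at non-parity positions: p1 p2 0 p4 1 0 1 p8 1 0 1 1 0 1 1
p1 (pos 1,3,5,7,9,11,13,15): XOR of data positions = 0⊕1⊕1⊕1⊕1⊕0⊕1 = 1
p2 (pos 2,3,6,7,10,11,14,15): XOR of data positions = 0⊕0⊕1⊕0⊕1⊕1⊕1 = 0
p4 (pos 4,5,6,7,12,13,14,15): XOR of data positions = 1⊕0⊕1⊕1⊕0⊕1⊕1 = 1
p8 (pos 8,9,10,11,12,13,14,15): XOR of data positions = 1⊕0⊕1⊕1⊕0⊕1⊕1 = 1
Codeword: 100110111011011

100110111011011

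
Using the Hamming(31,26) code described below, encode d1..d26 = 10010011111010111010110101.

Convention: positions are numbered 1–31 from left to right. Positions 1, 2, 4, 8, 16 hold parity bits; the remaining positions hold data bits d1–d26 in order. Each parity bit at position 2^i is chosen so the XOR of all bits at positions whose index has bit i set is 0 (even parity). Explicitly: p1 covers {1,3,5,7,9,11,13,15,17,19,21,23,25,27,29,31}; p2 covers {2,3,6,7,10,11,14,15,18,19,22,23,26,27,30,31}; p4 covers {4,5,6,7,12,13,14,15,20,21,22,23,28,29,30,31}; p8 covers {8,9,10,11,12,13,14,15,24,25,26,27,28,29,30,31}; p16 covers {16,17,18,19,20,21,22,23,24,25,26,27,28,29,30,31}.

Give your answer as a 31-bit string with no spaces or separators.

Place data at non-parity positions: p1 p2 1 p4 0 0 1 p8 0 0 1 1 1 1 1 p16 0 1 0 1 1 1 0 1 0 1 1 0 1 0 1
p1 (pos 1,3,5,7,9,11,13,15,17,19,21,23,25,27,29,31): XOR of data positions = 1⊕0⊕1⊕0⊕1⊕1⊕1⊕0⊕0⊕1⊕0⊕0⊕1⊕1⊕1 = 1
p2 (pos 2,3,6,7,10,11,14,15,18,19,22,23,26,27,30,31): XOR of data positions = 1⊕0⊕1⊕0⊕1⊕1⊕1⊕1⊕0⊕1⊕0⊕1⊕1⊕0⊕1 = 0
p4 (pos 4,5,6,7,12,13,14,15,20,21,22,23,28,29,30,31): XOR of data positions = 0⊕0⊕1⊕1⊕1⊕1⊕1⊕1⊕1⊕1⊕0⊕0⊕1⊕0⊕1 = 0
p8 (pos 8,9,10,11,12,13,14,15,24,25,26,27,28,29,30,31): XOR of data positions = 0⊕0⊕1⊕1⊕1⊕1⊕1⊕1⊕0⊕1⊕1⊕0⊕1⊕0⊕1 = 0
p16 (pos 16,17,18,19,20,21,22,23,24,25,26,27,28,29,30,31): XOR of data positions = 0⊕1⊕0⊕1⊕1⊕1⊕0⊕1⊕0⊕1⊕1⊕0⊕1⊕0⊕1 = 1
Codeword: 1010001000111111010111010110101

1010001000111111010111010110101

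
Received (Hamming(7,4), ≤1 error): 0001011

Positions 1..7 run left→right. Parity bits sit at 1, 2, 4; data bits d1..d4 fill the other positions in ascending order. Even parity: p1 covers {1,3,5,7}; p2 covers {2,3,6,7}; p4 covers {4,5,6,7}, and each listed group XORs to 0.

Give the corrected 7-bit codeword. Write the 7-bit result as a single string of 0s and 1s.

s1 (pos 1,3,5,7): 0⊕0⊕0⊕1 = 1
s2 (pos 2,3,6,7): 0⊕0⊕1⊕1 = 0
s4 (pos 4,5,6,7): 1⊕0⊕1⊕1 = 1
Syndrome s4…s1 = 101 → error at position 5.
Flip position 5: 0001011 → 0001111

0001111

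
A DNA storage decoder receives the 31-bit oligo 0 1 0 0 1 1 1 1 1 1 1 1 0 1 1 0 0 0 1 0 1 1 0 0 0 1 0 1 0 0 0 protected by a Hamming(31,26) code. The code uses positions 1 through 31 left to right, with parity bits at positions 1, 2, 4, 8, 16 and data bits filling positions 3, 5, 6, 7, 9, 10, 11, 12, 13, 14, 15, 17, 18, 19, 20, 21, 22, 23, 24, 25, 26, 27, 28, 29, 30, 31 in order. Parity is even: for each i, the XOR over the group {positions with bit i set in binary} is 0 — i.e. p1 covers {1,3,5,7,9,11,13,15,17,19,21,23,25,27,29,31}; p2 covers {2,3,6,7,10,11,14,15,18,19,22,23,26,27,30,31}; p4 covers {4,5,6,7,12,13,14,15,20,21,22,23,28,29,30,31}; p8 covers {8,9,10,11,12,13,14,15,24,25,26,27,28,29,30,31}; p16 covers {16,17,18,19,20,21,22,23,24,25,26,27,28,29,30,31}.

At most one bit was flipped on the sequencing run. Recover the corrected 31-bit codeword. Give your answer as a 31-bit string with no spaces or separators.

s1 (pos 1,3,5,7,9,11,13,15,17,19,21,23,25,27,29,31): 0⊕0⊕1⊕1⊕1⊕1⊕0⊕1⊕0⊕1⊕1⊕0⊕0⊕0⊕0⊕0 = 1
s2 (pos 2,3,6,7,10,11,14,15,18,19,22,23,26,27,30,31): 1⊕0⊕1⊕1⊕1⊕1⊕1⊕1⊕0⊕1⊕1⊕0⊕1⊕0⊕0⊕0 = 0
s4 (pos 4,5,6,7,12,13,14,15,20,21,22,23,28,29,30,31): 0⊕1⊕1⊕1⊕1⊕0⊕1⊕1⊕0⊕1⊕1⊕0⊕1⊕0⊕0⊕0 = 1
s8 (pos 8,9,10,11,12,13,14,15,24,25,26,27,28,29,30,31): 1⊕1⊕1⊕1⊕1⊕0⊕1⊕1⊕0⊕0⊕1⊕0⊕1⊕0⊕0⊕0 = 1
s16 (pos 16,17,18,19,20,21,22,23,24,25,26,27,28,29,30,31): 0⊕0⊕0⊕1⊕0⊕1⊕1⊕0⊕0⊕0⊕1⊕0⊕1⊕0⊕0⊕0 = 1
Syndrome s16…s1 = 11101 → error at position 29.
Flip position 29: 0100111111110110001011000101000 → 0100111111110110001011000101100

0100111111110110001011000101100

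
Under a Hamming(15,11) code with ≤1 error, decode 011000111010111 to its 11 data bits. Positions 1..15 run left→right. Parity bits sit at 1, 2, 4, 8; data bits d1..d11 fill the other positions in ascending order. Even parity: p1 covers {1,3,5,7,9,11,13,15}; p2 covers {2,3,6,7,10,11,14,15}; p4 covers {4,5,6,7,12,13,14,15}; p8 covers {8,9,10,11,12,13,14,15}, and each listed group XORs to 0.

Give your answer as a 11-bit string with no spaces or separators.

s1 (pos 1,3,5,7,9,11,13,15): 0⊕1⊕0⊕1⊕1⊕1⊕1⊕1 = 0
s2 (pos 2,3,6,7,10,11,14,15): 1⊕1⊕0⊕1⊕0⊕1⊕1⊕1 = 0
s4 (pos 4,5,6,7,12,13,14,15): 0⊕0⊕0⊕1⊕0⊕1⊕1⊕1 = 0
s8 (pos 8,9,10,11,12,13,14,15): 1⊕1⊕0⊕1⊕0⊕1⊕1⊕1 = 0
Syndrome s8…s1 = 0000 → no error.
Read data bits from positions 3,5,6,7,9,10,11,12,13,14,15: 10011010111

10011010111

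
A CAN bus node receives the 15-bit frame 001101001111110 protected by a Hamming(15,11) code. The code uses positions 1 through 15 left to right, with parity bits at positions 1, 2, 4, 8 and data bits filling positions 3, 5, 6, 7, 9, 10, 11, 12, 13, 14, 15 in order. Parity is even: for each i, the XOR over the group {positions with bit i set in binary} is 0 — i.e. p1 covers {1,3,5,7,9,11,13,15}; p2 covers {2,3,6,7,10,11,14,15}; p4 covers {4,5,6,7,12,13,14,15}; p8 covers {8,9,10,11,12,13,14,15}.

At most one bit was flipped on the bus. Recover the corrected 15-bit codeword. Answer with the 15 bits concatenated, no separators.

001100001111110

s1 (pos 1,3,5,7,9,11,13,15): 0⊕1⊕0⊕0⊕1⊕1⊕1⊕0 = 0
s2 (pos 2,3,6,7,10,11,14,15): 0⊕1⊕1⊕0⊕1⊕1⊕1⊕0 = 1
s4 (pos 4,5,6,7,12,13,14,15): 1⊕0⊕1⊕0⊕1⊕1⊕1⊕0 = 1
s8 (pos 8,9,10,11,12,13,14,15): 0⊕1⊕1⊕1⊕1⊕1⊕1⊕0 = 0
Syndrome s8…s1 = 0110 → error at position 6.
Flip position 6: 001101001111110 → 001100001111110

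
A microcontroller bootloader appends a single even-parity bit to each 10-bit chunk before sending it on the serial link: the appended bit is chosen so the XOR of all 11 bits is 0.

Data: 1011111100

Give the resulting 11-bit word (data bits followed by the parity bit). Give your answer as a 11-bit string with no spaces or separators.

10111111001

XOR of the 10 data bits: 1⊕0⊕1⊕1⊕1⊕1⊕1⊕1⊕0⊕0 = 1
Parity bit = 1 (so all 11 bits XOR to 0).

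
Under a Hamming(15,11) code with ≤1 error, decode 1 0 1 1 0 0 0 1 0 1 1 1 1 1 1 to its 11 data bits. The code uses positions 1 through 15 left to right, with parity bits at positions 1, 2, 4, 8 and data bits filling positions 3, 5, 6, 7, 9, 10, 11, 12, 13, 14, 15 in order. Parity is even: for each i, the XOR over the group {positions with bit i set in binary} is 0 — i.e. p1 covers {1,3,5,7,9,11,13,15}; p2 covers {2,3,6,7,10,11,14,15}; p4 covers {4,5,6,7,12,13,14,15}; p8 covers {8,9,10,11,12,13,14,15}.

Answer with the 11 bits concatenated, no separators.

10000111110

s1 (pos 1,3,5,7,9,11,13,15): 1⊕1⊕0⊕0⊕0⊕1⊕1⊕1 = 1
s2 (pos 2,3,6,7,10,11,14,15): 0⊕1⊕0⊕0⊕1⊕1⊕1⊕1 = 1
s4 (pos 4,5,6,7,12,13,14,15): 1⊕0⊕0⊕0⊕1⊕1⊕1⊕1 = 1
s8 (pos 8,9,10,11,12,13,14,15): 1⊕0⊕1⊕1⊕1⊕1⊕1⊕1 = 1
Syndrome s8…s1 = 1111 → error at position 15.
Flip position 15: 101100010111111 → 101100010111110
Read data bits from positions 3,5,6,7,9,10,11,12,13,14,15: 10000111110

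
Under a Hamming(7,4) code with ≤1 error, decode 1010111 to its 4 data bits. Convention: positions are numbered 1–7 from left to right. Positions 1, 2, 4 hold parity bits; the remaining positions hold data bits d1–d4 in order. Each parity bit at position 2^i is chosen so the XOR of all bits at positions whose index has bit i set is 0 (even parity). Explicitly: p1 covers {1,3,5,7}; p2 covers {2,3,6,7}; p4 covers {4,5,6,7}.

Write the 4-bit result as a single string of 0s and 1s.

1101

s1 (pos 1,3,5,7): 1⊕1⊕1⊕1 = 0
s2 (pos 2,3,6,7): 0⊕1⊕1⊕1 = 1
s4 (pos 4,5,6,7): 0⊕1⊕1⊕1 = 1
Syndrome s4…s1 = 110 → error at position 6.
Flip position 6: 1010111 → 1010101
Read data bits from positions 3,5,6,7: 1101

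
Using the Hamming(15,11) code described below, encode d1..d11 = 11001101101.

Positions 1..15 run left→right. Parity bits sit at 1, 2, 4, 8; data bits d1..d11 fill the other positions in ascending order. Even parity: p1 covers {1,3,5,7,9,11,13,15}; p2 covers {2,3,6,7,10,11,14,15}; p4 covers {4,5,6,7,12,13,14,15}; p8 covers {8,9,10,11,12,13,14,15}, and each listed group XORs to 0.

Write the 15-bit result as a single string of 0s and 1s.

Place data at non-parity positions: p1 p2 1 p4 1 0 0 p8 1 1 0 1 1 0 1
p1 (pos 1,3,5,7,9,11,13,15): XOR of data positions = 1⊕1⊕0⊕1⊕0⊕1⊕1 = 1
p2 (pos 2,3,6,7,10,11,14,15): XOR of data positions = 1⊕0⊕0⊕1⊕0⊕0⊕1 = 1
p4 (pos 4,5,6,7,12,13,14,15): XOR of data positions = 1⊕0⊕0⊕1⊕1⊕0⊕1 = 0
p8 (pos 8,9,10,11,12,13,14,15): XOR of data positions = 1⊕1⊕0⊕1⊕1⊕0⊕1 = 1
Codeword: 111010011101101

111010011101101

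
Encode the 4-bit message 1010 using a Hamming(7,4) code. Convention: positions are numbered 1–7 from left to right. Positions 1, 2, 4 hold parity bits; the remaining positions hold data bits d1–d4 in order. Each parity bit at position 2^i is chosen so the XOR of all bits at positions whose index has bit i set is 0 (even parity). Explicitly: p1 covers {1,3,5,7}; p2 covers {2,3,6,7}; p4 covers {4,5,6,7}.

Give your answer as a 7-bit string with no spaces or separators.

1011010

Place data at non-parity positions: p1 p2 1 p4 0 1 0
p1 (pos 1,3,5,7): XOR of data positions = 1⊕0⊕0 = 1
p2 (pos 2,3,6,7): XOR of data positions = 1⊕1⊕0 = 0
p4 (pos 4,5,6,7): XOR of data positions = 0⊕1⊕0 = 1
Codeword: 1011010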